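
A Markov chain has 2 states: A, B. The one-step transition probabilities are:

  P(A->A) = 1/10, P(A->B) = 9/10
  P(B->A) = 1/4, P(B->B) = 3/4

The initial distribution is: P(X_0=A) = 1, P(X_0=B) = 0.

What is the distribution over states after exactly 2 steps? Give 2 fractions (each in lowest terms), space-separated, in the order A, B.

Answer: 47/200 153/200

Derivation:
Propagating the distribution step by step (d_{t+1} = d_t * P):
d_0 = (A=1, B=0)
  d_1[A] = 1*1/10 + 0*1/4 = 1/10
  d_1[B] = 1*9/10 + 0*3/4 = 9/10
d_1 = (A=1/10, B=9/10)
  d_2[A] = 1/10*1/10 + 9/10*1/4 = 47/200
  d_2[B] = 1/10*9/10 + 9/10*3/4 = 153/200
d_2 = (A=47/200, B=153/200)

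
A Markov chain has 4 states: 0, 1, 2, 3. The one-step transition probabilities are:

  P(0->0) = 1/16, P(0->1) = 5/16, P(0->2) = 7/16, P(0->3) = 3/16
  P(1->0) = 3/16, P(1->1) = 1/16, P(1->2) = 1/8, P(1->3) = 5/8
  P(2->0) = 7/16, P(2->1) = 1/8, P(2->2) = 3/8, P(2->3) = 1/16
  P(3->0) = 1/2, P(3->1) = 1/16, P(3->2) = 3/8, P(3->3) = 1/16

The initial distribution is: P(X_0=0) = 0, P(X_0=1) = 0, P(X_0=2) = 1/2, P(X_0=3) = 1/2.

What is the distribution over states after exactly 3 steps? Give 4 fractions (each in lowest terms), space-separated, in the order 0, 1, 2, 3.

Answer: 2513/8192 1203/8192 695/2048 53/256

Derivation:
Propagating the distribution step by step (d_{t+1} = d_t * P):
d_0 = (0=0, 1=0, 2=1/2, 3=1/2)
  d_1[0] = 0*1/16 + 0*3/16 + 1/2*7/16 + 1/2*1/2 = 15/32
  d_1[1] = 0*5/16 + 0*1/16 + 1/2*1/8 + 1/2*1/16 = 3/32
  d_1[2] = 0*7/16 + 0*1/8 + 1/2*3/8 + 1/2*3/8 = 3/8
  d_1[3] = 0*3/16 + 0*5/8 + 1/2*1/16 + 1/2*1/16 = 1/16
d_1 = (0=15/32, 1=3/32, 2=3/8, 3=1/16)
  d_2[0] = 15/32*1/16 + 3/32*3/16 + 3/8*7/16 + 1/16*1/2 = 31/128
  d_2[1] = 15/32*5/16 + 3/32*1/16 + 3/8*1/8 + 1/16*1/16 = 13/64
  d_2[2] = 15/32*7/16 + 3/32*1/8 + 3/8*3/8 + 1/16*3/8 = 195/512
  d_2[3] = 15/32*3/16 + 3/32*5/8 + 3/8*1/16 + 1/16*1/16 = 89/512
d_2 = (0=31/128, 1=13/64, 2=195/512, 3=89/512)
  d_3[0] = 31/128*1/16 + 13/64*3/16 + 195/512*7/16 + 89/512*1/2 = 2513/8192
  d_3[1] = 31/128*5/16 + 13/64*1/16 + 195/512*1/8 + 89/512*1/16 = 1203/8192
  d_3[2] = 31/128*7/16 + 13/64*1/8 + 195/512*3/8 + 89/512*3/8 = 695/2048
  d_3[3] = 31/128*3/16 + 13/64*5/8 + 195/512*1/16 + 89/512*1/16 = 53/256
d_3 = (0=2513/8192, 1=1203/8192, 2=695/2048, 3=53/256)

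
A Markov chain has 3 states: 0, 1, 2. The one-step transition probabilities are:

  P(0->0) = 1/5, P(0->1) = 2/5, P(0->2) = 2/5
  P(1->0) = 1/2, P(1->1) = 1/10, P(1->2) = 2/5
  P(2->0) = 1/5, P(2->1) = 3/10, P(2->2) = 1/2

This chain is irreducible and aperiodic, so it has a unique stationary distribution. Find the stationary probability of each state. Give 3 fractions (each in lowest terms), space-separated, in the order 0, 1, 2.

Answer: 11/39 32/117 4/9

Derivation:
The stationary distribution satisfies pi = pi * P, i.e.:
  pi_0 = 1/5*pi_0 + 1/2*pi_1 + 1/5*pi_2
  pi_1 = 2/5*pi_0 + 1/10*pi_1 + 3/10*pi_2
  pi_2 = 2/5*pi_0 + 2/5*pi_1 + 1/2*pi_2
with normalization: pi_0 + pi_1 + pi_2 = 1.

Using the first 2 balance equations plus normalization, the linear system A*pi = b is:
  [-4/5, 1/2, 1/5] . pi = 0
  [2/5, -9/10, 3/10] . pi = 0
  [1, 1, 1] . pi = 1

Solving yields:
  pi_0 = 11/39
  pi_1 = 32/117
  pi_2 = 4/9

Verification (pi * P):
  11/39*1/5 + 32/117*1/2 + 4/9*1/5 = 11/39 = pi_0  (ok)
  11/39*2/5 + 32/117*1/10 + 4/9*3/10 = 32/117 = pi_1  (ok)
  11/39*2/5 + 32/117*2/5 + 4/9*1/2 = 4/9 = pi_2  (ok)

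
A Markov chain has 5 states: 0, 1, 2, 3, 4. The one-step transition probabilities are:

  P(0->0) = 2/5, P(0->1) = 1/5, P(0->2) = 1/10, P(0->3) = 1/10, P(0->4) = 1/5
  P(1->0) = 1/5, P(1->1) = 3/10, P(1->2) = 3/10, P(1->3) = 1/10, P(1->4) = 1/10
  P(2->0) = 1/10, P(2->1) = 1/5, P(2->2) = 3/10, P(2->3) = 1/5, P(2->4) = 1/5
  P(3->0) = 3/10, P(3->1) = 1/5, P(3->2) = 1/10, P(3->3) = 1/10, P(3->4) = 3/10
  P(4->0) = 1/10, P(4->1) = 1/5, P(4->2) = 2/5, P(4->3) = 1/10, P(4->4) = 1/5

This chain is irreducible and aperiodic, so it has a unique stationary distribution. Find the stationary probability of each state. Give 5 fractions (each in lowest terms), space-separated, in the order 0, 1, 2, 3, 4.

The stationary distribution satisfies pi = pi * P, i.e.:
  pi_0 = 2/5*pi_0 + 1/5*pi_1 + 1/10*pi_2 + 3/10*pi_3 + 1/10*pi_4
  pi_1 = 1/5*pi_0 + 3/10*pi_1 + 1/5*pi_2 + 1/5*pi_3 + 1/5*pi_4
  pi_2 = 1/10*pi_0 + 3/10*pi_1 + 3/10*pi_2 + 1/10*pi_3 + 2/5*pi_4
  pi_3 = 1/10*pi_0 + 1/10*pi_1 + 1/5*pi_2 + 1/10*pi_3 + 1/10*pi_4
  pi_4 = 1/5*pi_0 + 1/10*pi_1 + 1/5*pi_2 + 3/10*pi_3 + 1/5*pi_4
with normalization: pi_0 + pi_1 + pi_2 + pi_3 + pi_4 = 1.

Using the first 4 balance equations plus normalization, the linear system A*pi = b is:
  [-3/5, 1/5, 1/10, 3/10, 1/10] . pi = 0
  [1/5, -7/10, 1/5, 1/5, 1/5] . pi = 0
  [1/10, 3/10, -7/10, 1/10, 2/5] . pi = 0
  [1/10, 1/10, 1/5, -9/10, 1/10] . pi = 0
  [1, 1, 1, 1, 1] . pi = 1

Solving yields:
  pi_0 = 503/2391
  pi_1 = 2/9
  pi_2 = 1807/7173
  pi_3 = 898/7173
  pi_4 = 455/2391

Verification (pi * P):
  503/2391*2/5 + 2/9*1/5 + 1807/7173*1/10 + 898/7173*3/10 + 455/2391*1/10 = 503/2391 = pi_0  (ok)
  503/2391*1/5 + 2/9*3/10 + 1807/7173*1/5 + 898/7173*1/5 + 455/2391*1/5 = 2/9 = pi_1  (ok)
  503/2391*1/10 + 2/9*3/10 + 1807/7173*3/10 + 898/7173*1/10 + 455/2391*2/5 = 1807/7173 = pi_2  (ok)
  503/2391*1/10 + 2/9*1/10 + 1807/7173*1/5 + 898/7173*1/10 + 455/2391*1/10 = 898/7173 = pi_3  (ok)
  503/2391*1/5 + 2/9*1/10 + 1807/7173*1/5 + 898/7173*3/10 + 455/2391*1/5 = 455/2391 = pi_4  (ok)

Answer: 503/2391 2/9 1807/7173 898/7173 455/2391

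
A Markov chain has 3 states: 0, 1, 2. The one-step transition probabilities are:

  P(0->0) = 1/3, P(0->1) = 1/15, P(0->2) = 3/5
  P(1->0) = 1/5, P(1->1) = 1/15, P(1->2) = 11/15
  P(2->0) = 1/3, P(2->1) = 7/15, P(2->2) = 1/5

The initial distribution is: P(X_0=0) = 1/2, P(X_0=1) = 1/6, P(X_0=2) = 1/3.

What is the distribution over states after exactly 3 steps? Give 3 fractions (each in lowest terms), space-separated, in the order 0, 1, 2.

Answer: 1007/3375 269/1125 1561/3375

Derivation:
Propagating the distribution step by step (d_{t+1} = d_t * P):
d_0 = (0=1/2, 1=1/6, 2=1/3)
  d_1[0] = 1/2*1/3 + 1/6*1/5 + 1/3*1/3 = 14/45
  d_1[1] = 1/2*1/15 + 1/6*1/15 + 1/3*7/15 = 1/5
  d_1[2] = 1/2*3/5 + 1/6*11/15 + 1/3*1/5 = 22/45
d_1 = (0=14/45, 1=1/5, 2=22/45)
  d_2[0] = 14/45*1/3 + 1/5*1/5 + 22/45*1/3 = 23/75
  d_2[1] = 14/45*1/15 + 1/5*1/15 + 22/45*7/15 = 59/225
  d_2[2] = 14/45*3/5 + 1/5*11/15 + 22/45*1/5 = 97/225
d_2 = (0=23/75, 1=59/225, 2=97/225)
  d_3[0] = 23/75*1/3 + 59/225*1/5 + 97/225*1/3 = 1007/3375
  d_3[1] = 23/75*1/15 + 59/225*1/15 + 97/225*7/15 = 269/1125
  d_3[2] = 23/75*3/5 + 59/225*11/15 + 97/225*1/5 = 1561/3375
d_3 = (0=1007/3375, 1=269/1125, 2=1561/3375)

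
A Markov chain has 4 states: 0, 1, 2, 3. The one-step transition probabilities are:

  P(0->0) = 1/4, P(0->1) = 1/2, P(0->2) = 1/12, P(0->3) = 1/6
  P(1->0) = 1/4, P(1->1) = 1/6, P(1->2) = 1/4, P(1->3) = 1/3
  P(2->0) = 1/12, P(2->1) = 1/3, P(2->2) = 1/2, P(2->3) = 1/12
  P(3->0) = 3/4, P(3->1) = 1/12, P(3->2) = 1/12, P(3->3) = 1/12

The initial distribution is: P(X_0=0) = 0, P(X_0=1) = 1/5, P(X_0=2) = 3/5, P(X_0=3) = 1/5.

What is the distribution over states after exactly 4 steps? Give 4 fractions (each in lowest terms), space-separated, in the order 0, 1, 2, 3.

Answer: 1933/6480 13/45 1013/4320 2311/12960

Derivation:
Propagating the distribution step by step (d_{t+1} = d_t * P):
d_0 = (0=0, 1=1/5, 2=3/5, 3=1/5)
  d_1[0] = 0*1/4 + 1/5*1/4 + 3/5*1/12 + 1/5*3/4 = 1/4
  d_1[1] = 0*1/2 + 1/5*1/6 + 3/5*1/3 + 1/5*1/12 = 1/4
  d_1[2] = 0*1/12 + 1/5*1/4 + 3/5*1/2 + 1/5*1/12 = 11/30
  d_1[3] = 0*1/6 + 1/5*1/3 + 3/5*1/12 + 1/5*1/12 = 2/15
d_1 = (0=1/4, 1=1/4, 2=11/30, 3=2/15)
  d_2[0] = 1/4*1/4 + 1/4*1/4 + 11/30*1/12 + 2/15*3/4 = 23/90
  d_2[1] = 1/4*1/2 + 1/4*1/6 + 11/30*1/3 + 2/15*1/12 = 3/10
  d_2[2] = 1/4*1/12 + 1/4*1/4 + 11/30*1/2 + 2/15*1/12 = 5/18
  d_2[3] = 1/4*1/6 + 1/4*1/3 + 11/30*1/12 + 2/15*1/12 = 1/6
d_2 = (0=23/90, 1=3/10, 2=5/18, 3=1/6)
  d_3[0] = 23/90*1/4 + 3/10*1/4 + 5/18*1/12 + 1/6*3/4 = 31/108
  d_3[1] = 23/90*1/2 + 3/10*1/6 + 5/18*1/3 + 1/6*1/12 = 307/1080
  d_3[2] = 23/90*1/12 + 3/10*1/4 + 5/18*1/2 + 1/6*1/12 = 269/1080
  d_3[3] = 23/90*1/6 + 3/10*1/3 + 5/18*1/12 + 1/6*1/12 = 97/540
d_3 = (0=31/108, 1=307/1080, 2=269/1080, 3=97/540)
  d_4[0] = 31/108*1/4 + 307/1080*1/4 + 269/1080*1/12 + 97/540*3/4 = 1933/6480
  d_4[1] = 31/108*1/2 + 307/1080*1/6 + 269/1080*1/3 + 97/540*1/12 = 13/45
  d_4[2] = 31/108*1/12 + 307/1080*1/4 + 269/1080*1/2 + 97/540*1/12 = 1013/4320
  d_4[3] = 31/108*1/6 + 307/1080*1/3 + 269/1080*1/12 + 97/540*1/12 = 2311/12960
d_4 = (0=1933/6480, 1=13/45, 2=1013/4320, 3=2311/12960)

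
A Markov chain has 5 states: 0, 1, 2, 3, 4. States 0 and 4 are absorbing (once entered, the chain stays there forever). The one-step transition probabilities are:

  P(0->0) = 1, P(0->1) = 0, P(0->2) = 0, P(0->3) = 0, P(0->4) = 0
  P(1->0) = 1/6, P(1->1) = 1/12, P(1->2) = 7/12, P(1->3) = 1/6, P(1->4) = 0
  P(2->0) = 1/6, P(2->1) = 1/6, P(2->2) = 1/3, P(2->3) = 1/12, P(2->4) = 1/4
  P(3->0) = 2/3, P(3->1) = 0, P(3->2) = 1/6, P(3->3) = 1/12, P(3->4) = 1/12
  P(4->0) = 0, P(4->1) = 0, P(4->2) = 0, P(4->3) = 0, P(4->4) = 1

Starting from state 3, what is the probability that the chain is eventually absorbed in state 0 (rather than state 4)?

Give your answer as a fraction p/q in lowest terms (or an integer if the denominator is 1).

Let a_i = P(absorbed in 0 | start in state i).
Boundary conditions: a_0 = 1, a_4 = 0.
For each transient state i, a_i = sum_j P(i->j) * a_j:
  a_1 = 1/6*a_0 + 1/12*a_1 + 7/12*a_2 + 1/6*a_3 + 0*a_4
  a_2 = 1/6*a_0 + 1/6*a_1 + 1/3*a_2 + 1/12*a_3 + 1/4*a_4
  a_3 = 2/3*a_0 + 0*a_1 + 1/6*a_2 + 1/12*a_3 + 1/12*a_4

Substituting a_0 = 1 and a_4 = 0, rearrange to (I - Q) a = r where r[i] = P(i -> 0):
  [11/12, -7/12, -1/6] . (a_1, a_2, a_3) = 1/6
  [-1/6, 2/3, -1/12] . (a_1, a_2, a_3) = 1/6
  [0, -1/6, 11/12] . (a_1, a_2, a_3) = 2/3

Solving yields:
  a_1 = 37/56
  a_2 = 29/56
  a_3 = 23/28

Starting state is 3, so the absorption probability is a_3 = 23/28.

Answer: 23/28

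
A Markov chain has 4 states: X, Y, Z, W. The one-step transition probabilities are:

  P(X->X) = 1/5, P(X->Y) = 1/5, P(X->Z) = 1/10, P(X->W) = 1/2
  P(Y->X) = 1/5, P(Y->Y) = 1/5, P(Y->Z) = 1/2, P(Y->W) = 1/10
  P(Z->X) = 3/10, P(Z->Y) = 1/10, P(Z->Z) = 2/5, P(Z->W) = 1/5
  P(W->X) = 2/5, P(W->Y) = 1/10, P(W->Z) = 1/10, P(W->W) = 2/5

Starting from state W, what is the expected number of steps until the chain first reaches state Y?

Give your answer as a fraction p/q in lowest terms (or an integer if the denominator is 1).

Answer: 280/37

Derivation:
Let h_i = expected steps to first reach Y from state i.
Boundary: h_Y = 0.
First-step equations for the other states:
  h_X = 1 + 1/5*h_X + 1/5*h_Y + 1/10*h_Z + 1/2*h_W
  h_Z = 1 + 3/10*h_X + 1/10*h_Y + 2/5*h_Z + 1/5*h_W
  h_W = 1 + 2/5*h_X + 1/10*h_Y + 1/10*h_Z + 2/5*h_W

Substituting h_Y = 0 and rearranging gives the linear system (I - Q) h = 1:
  [4/5, -1/10, -1/2] . (h_X, h_Z, h_W) = 1
  [-3/10, 3/5, -1/5] . (h_X, h_Z, h_W) = 1
  [-2/5, -1/10, 3/5] . (h_X, h_Z, h_W) = 1

Solving yields:
  h_X = 770/111
  h_Z = 850/111
  h_W = 280/37

Starting state is W, so the expected hitting time is h_W = 280/37.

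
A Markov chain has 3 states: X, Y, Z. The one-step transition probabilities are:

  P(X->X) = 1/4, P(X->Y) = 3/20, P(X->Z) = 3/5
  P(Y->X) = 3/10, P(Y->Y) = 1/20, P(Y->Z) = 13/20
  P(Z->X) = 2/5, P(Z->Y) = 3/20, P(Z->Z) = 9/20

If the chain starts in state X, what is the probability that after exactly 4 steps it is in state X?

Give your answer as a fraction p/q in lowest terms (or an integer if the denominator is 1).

Answer: 53791/160000

Derivation:
Computing P^4 by repeated multiplication:
P^1 =
  X: [1/4, 3/20, 3/5]
  Y: [3/10, 1/20, 13/20]
  Z: [2/5, 3/20, 9/20]
P^2 =
  X: [139/400, 27/200, 207/400]
  Y: [7/20, 29/200, 101/200]
  Z: [13/40, 27/200, 27/50]
P^3 =
  X: [107/320, 273/2000, 4233/8000]
  Y: [333/1000, 271/2000, 1063/2000]
  Z: [1351/4000, 273/2000, 2103/4000]
P^4 =
  X: [53791/160000, 2727/20000, 84393/160000]
  Y: [673/2000, 2729/20000, 10541/20000]
  Z: [5371/16000, 2727/20000, 42237/80000]

(P^4)[X -> X] = 53791/160000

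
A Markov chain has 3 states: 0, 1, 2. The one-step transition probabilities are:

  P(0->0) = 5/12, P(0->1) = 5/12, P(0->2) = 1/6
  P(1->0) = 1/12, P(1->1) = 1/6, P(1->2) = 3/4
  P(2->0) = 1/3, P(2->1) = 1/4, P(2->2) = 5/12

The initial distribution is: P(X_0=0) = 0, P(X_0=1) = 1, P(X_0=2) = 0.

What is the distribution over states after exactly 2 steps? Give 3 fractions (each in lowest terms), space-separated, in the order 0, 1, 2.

Answer: 43/144 1/4 65/144

Derivation:
Propagating the distribution step by step (d_{t+1} = d_t * P):
d_0 = (0=0, 1=1, 2=0)
  d_1[0] = 0*5/12 + 1*1/12 + 0*1/3 = 1/12
  d_1[1] = 0*5/12 + 1*1/6 + 0*1/4 = 1/6
  d_1[2] = 0*1/6 + 1*3/4 + 0*5/12 = 3/4
d_1 = (0=1/12, 1=1/6, 2=3/4)
  d_2[0] = 1/12*5/12 + 1/6*1/12 + 3/4*1/3 = 43/144
  d_2[1] = 1/12*5/12 + 1/6*1/6 + 3/4*1/4 = 1/4
  d_2[2] = 1/12*1/6 + 1/6*3/4 + 3/4*5/12 = 65/144
d_2 = (0=43/144, 1=1/4, 2=65/144)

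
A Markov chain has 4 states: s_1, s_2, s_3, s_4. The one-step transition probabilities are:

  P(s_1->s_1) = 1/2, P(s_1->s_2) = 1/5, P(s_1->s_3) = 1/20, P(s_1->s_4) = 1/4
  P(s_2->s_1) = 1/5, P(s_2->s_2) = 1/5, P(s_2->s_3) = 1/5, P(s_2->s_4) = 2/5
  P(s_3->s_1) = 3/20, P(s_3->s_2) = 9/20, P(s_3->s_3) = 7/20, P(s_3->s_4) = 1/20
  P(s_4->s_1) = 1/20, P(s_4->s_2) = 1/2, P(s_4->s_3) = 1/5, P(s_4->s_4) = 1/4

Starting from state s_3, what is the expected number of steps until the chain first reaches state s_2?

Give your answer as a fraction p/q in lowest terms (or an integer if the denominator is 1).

Let h_i = expected steps to first reach s_2 from state i.
Boundary: h_s_2 = 0.
First-step equations for the other states:
  h_s_1 = 1 + 1/2*h_s_1 + 1/5*h_s_2 + 1/20*h_s_3 + 1/4*h_s_4
  h_s_3 = 1 + 3/20*h_s_1 + 9/20*h_s_2 + 7/20*h_s_3 + 1/20*h_s_4
  h_s_4 = 1 + 1/20*h_s_1 + 1/2*h_s_2 + 1/5*h_s_3 + 1/4*h_s_4

Substituting h_s_2 = 0 and rearranging gives the linear system (I - Q) h = 1:
  [1/2, -1/20, -1/4] . (h_s_1, h_s_3, h_s_4) = 1
  [-3/20, 13/20, -1/20] . (h_s_1, h_s_3, h_s_4) = 1
  [-1/20, -1/5, 3/4] . (h_s_1, h_s_3, h_s_4) = 1

Solving yields:
  h_s_1 = 5840/1739
  h_s_3 = 4320/1739
  h_s_4 = 3860/1739

Starting state is s_3, so the expected hitting time is h_s_3 = 4320/1739.

Answer: 4320/1739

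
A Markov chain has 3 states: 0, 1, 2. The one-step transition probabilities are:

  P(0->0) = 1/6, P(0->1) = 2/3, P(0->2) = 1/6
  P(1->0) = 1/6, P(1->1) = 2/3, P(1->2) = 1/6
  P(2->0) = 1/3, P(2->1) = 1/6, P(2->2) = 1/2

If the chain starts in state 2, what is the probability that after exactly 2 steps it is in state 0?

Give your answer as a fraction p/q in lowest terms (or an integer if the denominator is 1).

Computing P^2 by repeated multiplication:
P^1 =
  0: [1/6, 2/3, 1/6]
  1: [1/6, 2/3, 1/6]
  2: [1/3, 1/6, 1/2]
P^2 =
  0: [7/36, 7/12, 2/9]
  1: [7/36, 7/12, 2/9]
  2: [1/4, 5/12, 1/3]

(P^2)[2 -> 0] = 1/4

Answer: 1/4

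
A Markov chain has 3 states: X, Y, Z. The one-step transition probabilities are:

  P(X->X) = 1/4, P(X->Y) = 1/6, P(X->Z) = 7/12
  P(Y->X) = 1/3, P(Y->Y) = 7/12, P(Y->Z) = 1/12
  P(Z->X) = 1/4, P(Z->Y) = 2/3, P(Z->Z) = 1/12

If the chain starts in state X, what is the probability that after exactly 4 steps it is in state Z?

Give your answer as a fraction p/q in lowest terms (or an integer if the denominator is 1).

Computing P^4 by repeated multiplication:
P^1 =
  X: [1/4, 1/6, 7/12]
  Y: [1/3, 7/12, 1/12]
  Z: [1/4, 2/3, 1/12]
P^2 =
  X: [19/72, 19/36, 5/24]
  Y: [43/144, 65/144, 1/4]
  Z: [11/36, 35/72, 5/24]
P^3 =
  X: [127/432, 53/108, 31/144]
  Y: [497/1728, 829/1728, 67/288]
  Z: [251/864, 409/864, 17/72]
P^4 =
  X: [377/1296, 1241/2592, 199/864]
  Y: [6013/20736, 10013/20736, 785/3456]
  Z: [3001/10368, 4997/10368, 395/1728]

(P^4)[X -> Z] = 199/864

Answer: 199/864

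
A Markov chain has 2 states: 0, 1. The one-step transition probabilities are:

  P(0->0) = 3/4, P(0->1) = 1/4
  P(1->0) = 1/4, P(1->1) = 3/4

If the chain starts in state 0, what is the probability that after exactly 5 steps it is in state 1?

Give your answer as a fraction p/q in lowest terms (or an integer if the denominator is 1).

Answer: 31/64

Derivation:
Computing P^5 by repeated multiplication:
P^1 =
  0: [3/4, 1/4]
  1: [1/4, 3/4]
P^2 =
  0: [5/8, 3/8]
  1: [3/8, 5/8]
P^3 =
  0: [9/16, 7/16]
  1: [7/16, 9/16]
P^4 =
  0: [17/32, 15/32]
  1: [15/32, 17/32]
P^5 =
  0: [33/64, 31/64]
  1: [31/64, 33/64]

(P^5)[0 -> 1] = 31/64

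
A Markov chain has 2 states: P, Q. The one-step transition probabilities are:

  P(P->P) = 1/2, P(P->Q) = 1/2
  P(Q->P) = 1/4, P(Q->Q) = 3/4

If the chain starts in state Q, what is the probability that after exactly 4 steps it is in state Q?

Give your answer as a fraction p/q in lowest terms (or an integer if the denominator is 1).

Computing P^4 by repeated multiplication:
P^1 =
  P: [1/2, 1/2]
  Q: [1/4, 3/4]
P^2 =
  P: [3/8, 5/8]
  Q: [5/16, 11/16]
P^3 =
  P: [11/32, 21/32]
  Q: [21/64, 43/64]
P^4 =
  P: [43/128, 85/128]
  Q: [85/256, 171/256]

(P^4)[Q -> Q] = 171/256

Answer: 171/256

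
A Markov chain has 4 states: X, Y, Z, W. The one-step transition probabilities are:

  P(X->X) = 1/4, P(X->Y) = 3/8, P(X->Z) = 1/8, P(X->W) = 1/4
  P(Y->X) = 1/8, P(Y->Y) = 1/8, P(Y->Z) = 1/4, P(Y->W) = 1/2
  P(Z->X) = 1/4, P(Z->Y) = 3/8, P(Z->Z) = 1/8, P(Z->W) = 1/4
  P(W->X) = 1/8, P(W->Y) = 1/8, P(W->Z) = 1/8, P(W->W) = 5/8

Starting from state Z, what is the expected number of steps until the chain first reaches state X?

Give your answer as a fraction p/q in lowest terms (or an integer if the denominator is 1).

Answer: 432/71

Derivation:
Let h_i = expected steps to first reach X from state i.
Boundary: h_X = 0.
First-step equations for the other states:
  h_Y = 1 + 1/8*h_X + 1/8*h_Y + 1/4*h_Z + 1/2*h_W
  h_Z = 1 + 1/4*h_X + 3/8*h_Y + 1/8*h_Z + 1/4*h_W
  h_W = 1 + 1/8*h_X + 1/8*h_Y + 1/8*h_Z + 5/8*h_W

Substituting h_X = 0 and rearranging gives the linear system (I - Q) h = 1:
  [7/8, -1/4, -1/2] . (h_Y, h_Z, h_W) = 1
  [-3/8, 7/8, -1/4] . (h_Y, h_Z, h_W) = 1
  [-1/8, -1/8, 3/8] . (h_Y, h_Z, h_W) = 1

Solving yields:
  h_Y = 488/71
  h_Z = 432/71
  h_W = 496/71

Starting state is Z, so the expected hitting time is h_Z = 432/71.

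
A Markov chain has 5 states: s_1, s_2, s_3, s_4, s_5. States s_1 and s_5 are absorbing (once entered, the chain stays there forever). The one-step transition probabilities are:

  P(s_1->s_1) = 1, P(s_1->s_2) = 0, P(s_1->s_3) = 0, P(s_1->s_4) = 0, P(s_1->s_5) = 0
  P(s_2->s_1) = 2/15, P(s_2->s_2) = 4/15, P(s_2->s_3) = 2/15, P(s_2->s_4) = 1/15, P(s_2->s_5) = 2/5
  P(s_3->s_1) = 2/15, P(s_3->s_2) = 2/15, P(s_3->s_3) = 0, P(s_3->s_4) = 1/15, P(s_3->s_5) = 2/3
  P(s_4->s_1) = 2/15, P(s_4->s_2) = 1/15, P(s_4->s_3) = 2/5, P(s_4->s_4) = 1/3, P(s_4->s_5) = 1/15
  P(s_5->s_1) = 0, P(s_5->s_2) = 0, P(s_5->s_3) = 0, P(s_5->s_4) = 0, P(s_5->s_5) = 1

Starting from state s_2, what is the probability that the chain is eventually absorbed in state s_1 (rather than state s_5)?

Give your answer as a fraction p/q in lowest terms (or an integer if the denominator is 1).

Answer: 374/1515

Derivation:
Let a_i = P(absorbed in s_1 | start in state i).
Boundary conditions: a_s_1 = 1, a_s_5 = 0.
For each transient state i, a_i = sum_j P(i->j) * a_j:
  a_s_2 = 2/15*a_s_1 + 4/15*a_s_2 + 2/15*a_s_3 + 1/15*a_s_4 + 2/5*a_s_5
  a_s_3 = 2/15*a_s_1 + 2/15*a_s_2 + 0*a_s_3 + 1/15*a_s_4 + 2/3*a_s_5
  a_s_4 = 2/15*a_s_1 + 1/15*a_s_2 + 2/5*a_s_3 + 1/3*a_s_4 + 1/15*a_s_5

Substituting a_s_1 = 1 and a_s_5 = 0, rearrange to (I - Q) a = r where r[i] = P(i -> s_1):
  [11/15, -2/15, -1/15] . (a_s_2, a_s_3, a_s_4) = 2/15
  [-2/15, 1, -1/15] . (a_s_2, a_s_3, a_s_4) = 2/15
  [-1/15, -2/5, 2/3] . (a_s_2, a_s_3, a_s_4) = 2/15

Solving yields:
  a_s_2 = 374/1515
  a_s_3 = 286/1515
  a_s_4 = 512/1515

Starting state is s_2, so the absorption probability is a_s_2 = 374/1515.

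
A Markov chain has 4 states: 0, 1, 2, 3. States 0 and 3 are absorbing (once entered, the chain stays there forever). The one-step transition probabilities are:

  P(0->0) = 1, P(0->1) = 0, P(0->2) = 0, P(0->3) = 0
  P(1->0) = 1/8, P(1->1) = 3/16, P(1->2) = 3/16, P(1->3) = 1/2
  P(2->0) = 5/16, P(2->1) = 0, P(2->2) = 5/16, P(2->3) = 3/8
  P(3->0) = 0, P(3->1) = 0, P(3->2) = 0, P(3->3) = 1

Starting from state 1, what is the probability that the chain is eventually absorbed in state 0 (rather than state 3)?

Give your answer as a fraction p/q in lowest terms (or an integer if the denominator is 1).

Let a_i = P(absorbed in 0 | start in state i).
Boundary conditions: a_0 = 1, a_3 = 0.
For each transient state i, a_i = sum_j P(i->j) * a_j:
  a_1 = 1/8*a_0 + 3/16*a_1 + 3/16*a_2 + 1/2*a_3
  a_2 = 5/16*a_0 + 0*a_1 + 5/16*a_2 + 3/8*a_3

Substituting a_0 = 1 and a_3 = 0, rearrange to (I - Q) a = r where r[i] = P(i -> 0):
  [13/16, -3/16] . (a_1, a_2) = 1/8
  [0, 11/16] . (a_1, a_2) = 5/16

Solving yields:
  a_1 = 37/143
  a_2 = 5/11

Starting state is 1, so the absorption probability is a_1 = 37/143.

Answer: 37/143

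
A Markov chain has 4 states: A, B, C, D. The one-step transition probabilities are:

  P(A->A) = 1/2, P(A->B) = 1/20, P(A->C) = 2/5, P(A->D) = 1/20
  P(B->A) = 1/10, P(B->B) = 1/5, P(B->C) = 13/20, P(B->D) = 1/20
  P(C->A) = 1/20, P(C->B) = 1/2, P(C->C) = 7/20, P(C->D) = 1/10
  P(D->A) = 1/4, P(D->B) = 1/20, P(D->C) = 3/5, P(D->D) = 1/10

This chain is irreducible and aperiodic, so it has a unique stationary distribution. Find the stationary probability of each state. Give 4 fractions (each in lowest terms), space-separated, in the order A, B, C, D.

The stationary distribution satisfies pi = pi * P, i.e.:
  pi_A = 1/2*pi_A + 1/10*pi_B + 1/20*pi_C + 1/4*pi_D
  pi_B = 1/20*pi_A + 1/5*pi_B + 1/2*pi_C + 1/20*pi_D
  pi_C = 2/5*pi_A + 13/20*pi_B + 7/20*pi_C + 3/5*pi_D
  pi_D = 1/20*pi_A + 1/20*pi_B + 1/10*pi_C + 1/10*pi_D
with normalization: pi_A + pi_B + pi_C + pi_D = 1.

Using the first 3 balance equations plus normalization, the linear system A*pi = b is:
  [-1/2, 1/10, 1/20, 1/4] . pi = 0
  [1/20, -4/5, 1/2, 1/20] . pi = 0
  [2/5, 13/20, -13/20, 3/5] . pi = 0
  [1, 1, 1, 1] . pi = 1

Solving yields:
  pi_A = 861/5860
  pi_B = 1799/5860
  pi_C = 2747/5860
  pi_D = 453/5860

Verification (pi * P):
  861/5860*1/2 + 1799/5860*1/10 + 2747/5860*1/20 + 453/5860*1/4 = 861/5860 = pi_A  (ok)
  861/5860*1/20 + 1799/5860*1/5 + 2747/5860*1/2 + 453/5860*1/20 = 1799/5860 = pi_B  (ok)
  861/5860*2/5 + 1799/5860*13/20 + 2747/5860*7/20 + 453/5860*3/5 = 2747/5860 = pi_C  (ok)
  861/5860*1/20 + 1799/5860*1/20 + 2747/5860*1/10 + 453/5860*1/10 = 453/5860 = pi_D  (ok)

Answer: 861/5860 1799/5860 2747/5860 453/5860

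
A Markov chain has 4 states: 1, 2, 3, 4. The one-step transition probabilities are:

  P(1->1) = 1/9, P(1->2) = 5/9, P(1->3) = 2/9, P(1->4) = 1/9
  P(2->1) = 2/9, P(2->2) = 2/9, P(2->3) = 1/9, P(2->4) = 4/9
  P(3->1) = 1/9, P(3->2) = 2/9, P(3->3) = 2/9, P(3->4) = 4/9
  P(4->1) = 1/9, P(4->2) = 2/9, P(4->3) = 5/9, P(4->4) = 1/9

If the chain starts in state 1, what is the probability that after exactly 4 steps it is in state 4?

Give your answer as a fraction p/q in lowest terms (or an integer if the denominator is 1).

Answer: 226/729

Derivation:
Computing P^4 by repeated multiplication:
P^1 =
  1: [1/9, 5/9, 2/9, 1/9]
  2: [2/9, 2/9, 1/9, 4/9]
  3: [1/9, 2/9, 2/9, 4/9]
  4: [1/9, 2/9, 5/9, 1/9]
P^2 =
  1: [14/81, 7/27, 16/81, 10/27]
  2: [11/81, 8/27, 28/81, 2/9]
  3: [11/81, 7/27, 28/81, 7/27]
  4: [11/81, 7/27, 19/81, 10/27]
P^3 =
  1: [34/243, 68/243, 77/243, 64/243]
  2: [35/243, 65/243, 64/243, 79/243]
  3: [34/243, 65/243, 68/243, 76/243]
  4: [34/243, 65/243, 77/243, 67/243]
P^4 =
  1: [311/2187, 196/729, 610/2187, 226/729]
  2: [308/2187, 197/729, 658/2187, 70/243]
  3: [308/2187, 196/729, 649/2187, 214/729]
  4: [308/2187, 196/729, 622/2187, 223/729]

(P^4)[1 -> 4] = 226/729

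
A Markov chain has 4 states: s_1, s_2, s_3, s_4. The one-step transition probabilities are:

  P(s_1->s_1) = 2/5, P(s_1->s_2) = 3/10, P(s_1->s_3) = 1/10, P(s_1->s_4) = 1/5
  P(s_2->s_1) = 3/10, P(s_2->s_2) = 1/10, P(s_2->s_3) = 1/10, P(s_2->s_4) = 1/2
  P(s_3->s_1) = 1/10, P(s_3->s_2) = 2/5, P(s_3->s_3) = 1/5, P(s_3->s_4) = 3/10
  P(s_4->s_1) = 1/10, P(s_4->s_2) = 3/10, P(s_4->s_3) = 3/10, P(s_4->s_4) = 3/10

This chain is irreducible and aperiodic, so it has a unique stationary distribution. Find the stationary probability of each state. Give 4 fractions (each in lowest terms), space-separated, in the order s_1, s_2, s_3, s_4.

The stationary distribution satisfies pi = pi * P, i.e.:
  pi_s_1 = 2/5*pi_s_1 + 3/10*pi_s_2 + 1/10*pi_s_3 + 1/10*pi_s_4
  pi_s_2 = 3/10*pi_s_1 + 1/10*pi_s_2 + 2/5*pi_s_3 + 3/10*pi_s_4
  pi_s_3 = 1/10*pi_s_1 + 1/10*pi_s_2 + 1/5*pi_s_3 + 3/10*pi_s_4
  pi_s_4 = 1/5*pi_s_1 + 1/2*pi_s_2 + 3/10*pi_s_3 + 3/10*pi_s_4
with normalization: pi_s_1 + pi_s_2 + pi_s_3 + pi_s_4 = 1.

Using the first 3 balance equations plus normalization, the linear system A*pi = b is:
  [-3/5, 3/10, 1/10, 1/10] . pi = 0
  [3/10, -9/10, 2/5, 3/10] . pi = 0
  [1/10, 1/10, -4/5, 3/10] . pi = 0
  [1, 1, 1, 1] . pi = 1

Solving yields:
  pi_s_1 = 103/471
  pi_s_2 = 125/471
  pi_s_3 = 29/157
  pi_s_4 = 52/157

Verification (pi * P):
  103/471*2/5 + 125/471*3/10 + 29/157*1/10 + 52/157*1/10 = 103/471 = pi_s_1  (ok)
  103/471*3/10 + 125/471*1/10 + 29/157*2/5 + 52/157*3/10 = 125/471 = pi_s_2  (ok)
  103/471*1/10 + 125/471*1/10 + 29/157*1/5 + 52/157*3/10 = 29/157 = pi_s_3  (ok)
  103/471*1/5 + 125/471*1/2 + 29/157*3/10 + 52/157*3/10 = 52/157 = pi_s_4  (ok)

Answer: 103/471 125/471 29/157 52/157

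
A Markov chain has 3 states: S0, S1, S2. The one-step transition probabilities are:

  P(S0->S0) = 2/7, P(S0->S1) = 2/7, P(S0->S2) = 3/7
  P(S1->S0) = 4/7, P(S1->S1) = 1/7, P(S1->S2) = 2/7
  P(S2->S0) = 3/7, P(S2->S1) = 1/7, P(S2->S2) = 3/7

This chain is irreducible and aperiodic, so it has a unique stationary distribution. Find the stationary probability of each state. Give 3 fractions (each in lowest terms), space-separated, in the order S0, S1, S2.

The stationary distribution satisfies pi = pi * P, i.e.:
  pi_S0 = 2/7*pi_S0 + 4/7*pi_S1 + 3/7*pi_S2
  pi_S1 = 2/7*pi_S0 + 1/7*pi_S1 + 1/7*pi_S2
  pi_S2 = 3/7*pi_S0 + 2/7*pi_S1 + 3/7*pi_S2
with normalization: pi_S0 + pi_S1 + pi_S2 = 1.

Using the first 2 balance equations plus normalization, the linear system A*pi = b is:
  [-5/7, 4/7, 3/7] . pi = 0
  [2/7, -6/7, 1/7] . pi = 0
  [1, 1, 1] . pi = 1

Solving yields:
  pi_S0 = 2/5
  pi_S1 = 1/5
  pi_S2 = 2/5

Verification (pi * P):
  2/5*2/7 + 1/5*4/7 + 2/5*3/7 = 2/5 = pi_S0  (ok)
  2/5*2/7 + 1/5*1/7 + 2/5*1/7 = 1/5 = pi_S1  (ok)
  2/5*3/7 + 1/5*2/7 + 2/5*3/7 = 2/5 = pi_S2  (ok)

Answer: 2/5 1/5 2/5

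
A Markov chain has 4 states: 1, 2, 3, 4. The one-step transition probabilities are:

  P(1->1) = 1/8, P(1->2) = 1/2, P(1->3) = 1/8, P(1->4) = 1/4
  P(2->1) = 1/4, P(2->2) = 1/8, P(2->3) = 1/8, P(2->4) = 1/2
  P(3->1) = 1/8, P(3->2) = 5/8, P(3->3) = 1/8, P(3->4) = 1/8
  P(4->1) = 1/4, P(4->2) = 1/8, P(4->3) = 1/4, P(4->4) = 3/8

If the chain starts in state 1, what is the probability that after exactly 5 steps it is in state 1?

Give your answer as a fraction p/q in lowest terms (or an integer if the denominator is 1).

Answer: 1669/8192

Derivation:
Computing P^5 by repeated multiplication:
P^1 =
  1: [1/8, 1/2, 1/8, 1/4]
  2: [1/4, 1/8, 1/8, 1/2]
  3: [1/8, 5/8, 1/8, 1/8]
  4: [1/4, 1/8, 1/4, 3/8]
P^2 =
  1: [7/32, 15/64, 5/32, 25/64]
  2: [13/64, 9/32, 3/16, 21/64]
  3: [7/32, 15/64, 9/64, 13/32]
  4: [3/16, 11/32, 11/64, 19/64]
P^3 =
  1: [13/64, 73/256, 89/512, 173/512]
  2: [103/512, 151/512, 85/512, 173/512]
  3: [105/512, 71/256, 45/256, 175/512]
  4: [105/512, 9/32, 83/512, 45/128]
P^4 =
  1: [831/4096, 295/1024, 685/4096, 175/512]
  2: [209/1024, 1161/4096, 685/4096, 707/2048]
  3: [829/4096, 1187/4096, 687/4096, 1393/4096]
  4: [209/1024, 1159/4096, 173/1024, 1409/4096]
P^5 =
  1: [1669/8192, 9329/32768, 687/4096, 11267/32768]
  2: [6671/32768, 73/256, 2755/16384, 11243/32768]
  3: [1669/8192, 9331/32768, 5489/32768, 1409/4096]
  4: [833/4096, 2343/8192, 5505/32768, 11227/32768]

(P^5)[1 -> 1] = 1669/8192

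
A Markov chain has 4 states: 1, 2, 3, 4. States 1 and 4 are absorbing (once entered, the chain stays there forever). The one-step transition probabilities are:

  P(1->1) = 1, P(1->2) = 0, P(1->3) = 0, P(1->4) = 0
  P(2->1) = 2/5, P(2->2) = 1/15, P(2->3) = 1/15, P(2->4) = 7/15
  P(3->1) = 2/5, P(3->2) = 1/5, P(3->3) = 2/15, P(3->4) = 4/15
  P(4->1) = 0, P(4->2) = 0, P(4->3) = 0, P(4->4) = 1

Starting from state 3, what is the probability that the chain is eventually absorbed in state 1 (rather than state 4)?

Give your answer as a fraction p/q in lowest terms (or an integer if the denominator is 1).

Let a_i = P(absorbed in 1 | start in state i).
Boundary conditions: a_1 = 1, a_4 = 0.
For each transient state i, a_i = sum_j P(i->j) * a_j:
  a_2 = 2/5*a_1 + 1/15*a_2 + 1/15*a_3 + 7/15*a_4
  a_3 = 2/5*a_1 + 1/5*a_2 + 2/15*a_3 + 4/15*a_4

Substituting a_1 = 1 and a_4 = 0, rearrange to (I - Q) a = r where r[i] = P(i -> 1):
  [14/15, -1/15] . (a_2, a_3) = 2/5
  [-1/5, 13/15] . (a_2, a_3) = 2/5

Solving yields:
  a_2 = 84/179
  a_3 = 102/179

Starting state is 3, so the absorption probability is a_3 = 102/179.

Answer: 102/179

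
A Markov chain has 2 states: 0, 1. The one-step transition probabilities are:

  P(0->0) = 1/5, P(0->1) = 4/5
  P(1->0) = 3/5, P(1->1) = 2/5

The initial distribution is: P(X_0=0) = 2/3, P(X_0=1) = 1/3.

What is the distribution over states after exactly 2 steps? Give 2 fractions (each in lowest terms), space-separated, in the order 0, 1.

Answer: 7/15 8/15

Derivation:
Propagating the distribution step by step (d_{t+1} = d_t * P):
d_0 = (0=2/3, 1=1/3)
  d_1[0] = 2/3*1/5 + 1/3*3/5 = 1/3
  d_1[1] = 2/3*4/5 + 1/3*2/5 = 2/3
d_1 = (0=1/3, 1=2/3)
  d_2[0] = 1/3*1/5 + 2/3*3/5 = 7/15
  d_2[1] = 1/3*4/5 + 2/3*2/5 = 8/15
d_2 = (0=7/15, 1=8/15)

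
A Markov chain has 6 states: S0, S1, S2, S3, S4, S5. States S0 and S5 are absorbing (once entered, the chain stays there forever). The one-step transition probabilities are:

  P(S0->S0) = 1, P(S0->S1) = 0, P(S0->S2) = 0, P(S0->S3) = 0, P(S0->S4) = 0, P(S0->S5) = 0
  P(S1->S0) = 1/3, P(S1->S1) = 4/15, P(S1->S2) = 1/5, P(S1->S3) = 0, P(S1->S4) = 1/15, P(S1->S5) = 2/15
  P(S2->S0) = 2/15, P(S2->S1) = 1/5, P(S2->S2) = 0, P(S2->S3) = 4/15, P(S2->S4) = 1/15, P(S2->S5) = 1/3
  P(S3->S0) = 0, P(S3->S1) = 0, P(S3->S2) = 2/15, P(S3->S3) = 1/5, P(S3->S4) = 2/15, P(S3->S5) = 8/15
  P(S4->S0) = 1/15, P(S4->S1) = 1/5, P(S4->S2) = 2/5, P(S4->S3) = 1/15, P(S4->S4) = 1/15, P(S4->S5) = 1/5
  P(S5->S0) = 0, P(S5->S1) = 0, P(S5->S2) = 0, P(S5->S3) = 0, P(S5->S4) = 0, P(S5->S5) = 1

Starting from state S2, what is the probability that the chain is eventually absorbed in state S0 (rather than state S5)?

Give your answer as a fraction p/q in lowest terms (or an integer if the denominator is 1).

Let a_i = P(absorbed in S0 | start in state i).
Boundary conditions: a_S0 = 1, a_S5 = 0.
For each transient state i, a_i = sum_j P(i->j) * a_j:
  a_S1 = 1/3*a_S0 + 4/15*a_S1 + 1/5*a_S2 + 0*a_S3 + 1/15*a_S4 + 2/15*a_S5
  a_S2 = 2/15*a_S0 + 1/5*a_S1 + 0*a_S2 + 4/15*a_S3 + 1/15*a_S4 + 1/3*a_S5
  a_S3 = 0*a_S0 + 0*a_S1 + 2/15*a_S2 + 1/5*a_S3 + 2/15*a_S4 + 8/15*a_S5
  a_S4 = 1/15*a_S0 + 1/5*a_S1 + 2/5*a_S2 + 1/15*a_S3 + 1/15*a_S4 + 1/5*a_S5

Substituting a_S0 = 1 and a_S5 = 0, rearrange to (I - Q) a = r where r[i] = P(i -> S0):
  [11/15, -1/5, 0, -1/15] . (a_S1, a_S2, a_S3, a_S4) = 1/3
  [-1/5, 1, -4/15, -1/15] . (a_S1, a_S2, a_S3, a_S4) = 2/15
  [0, -2/15, 4/5, -2/15] . (a_S1, a_S2, a_S3, a_S4) = 0
  [-1/5, -2/5, -1/15, 14/15] . (a_S1, a_S2, a_S3, a_S4) = 1/15

Solving yields:
  a_S1 = 3164/5601
  a_S2 = 3313/11202
  a_S3 = 581/5601
  a_S4 = 3659/11202

Starting state is S2, so the absorption probability is a_S2 = 3313/11202.

Answer: 3313/11202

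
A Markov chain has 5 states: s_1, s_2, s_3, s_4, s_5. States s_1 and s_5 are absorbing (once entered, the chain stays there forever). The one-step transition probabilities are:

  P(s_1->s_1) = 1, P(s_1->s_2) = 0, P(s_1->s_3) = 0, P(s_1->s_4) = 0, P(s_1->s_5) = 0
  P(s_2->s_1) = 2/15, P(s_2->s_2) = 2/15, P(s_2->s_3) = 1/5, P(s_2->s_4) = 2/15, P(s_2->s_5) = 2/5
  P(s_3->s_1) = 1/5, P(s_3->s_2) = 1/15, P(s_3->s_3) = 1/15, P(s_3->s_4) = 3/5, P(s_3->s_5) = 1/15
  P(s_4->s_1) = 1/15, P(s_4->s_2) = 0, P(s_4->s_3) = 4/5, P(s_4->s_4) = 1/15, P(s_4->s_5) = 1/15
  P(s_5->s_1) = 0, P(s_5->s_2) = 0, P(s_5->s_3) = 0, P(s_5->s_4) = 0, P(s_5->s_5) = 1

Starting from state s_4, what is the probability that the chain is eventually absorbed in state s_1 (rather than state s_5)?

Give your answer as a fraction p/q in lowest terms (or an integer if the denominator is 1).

Let a_i = P(absorbed in s_1 | start in state i).
Boundary conditions: a_s_1 = 1, a_s_5 = 0.
For each transient state i, a_i = sum_j P(i->j) * a_j:
  a_s_2 = 2/15*a_s_1 + 2/15*a_s_2 + 1/5*a_s_3 + 2/15*a_s_4 + 2/5*a_s_5
  a_s_3 = 1/5*a_s_1 + 1/15*a_s_2 + 1/15*a_s_3 + 3/5*a_s_4 + 1/15*a_s_5
  a_s_4 = 1/15*a_s_1 + 0*a_s_2 + 4/5*a_s_3 + 1/15*a_s_4 + 1/15*a_s_5

Substituting a_s_1 = 1 and a_s_5 = 0, rearrange to (I - Q) a = r where r[i] = P(i -> s_1):
  [13/15, -1/5, -2/15] . (a_s_2, a_s_3, a_s_4) = 2/15
  [-1/15, 14/15, -3/5] . (a_s_2, a_s_3, a_s_4) = 1/5
  [0, -4/5, 14/15] . (a_s_2, a_s_3, a_s_4) = 1/15

Solving yields:
  a_s_2 = 39/98
  a_s_3 = 9/14
  a_s_4 = 61/98

Starting state is s_4, so the absorption probability is a_s_4 = 61/98.

Answer: 61/98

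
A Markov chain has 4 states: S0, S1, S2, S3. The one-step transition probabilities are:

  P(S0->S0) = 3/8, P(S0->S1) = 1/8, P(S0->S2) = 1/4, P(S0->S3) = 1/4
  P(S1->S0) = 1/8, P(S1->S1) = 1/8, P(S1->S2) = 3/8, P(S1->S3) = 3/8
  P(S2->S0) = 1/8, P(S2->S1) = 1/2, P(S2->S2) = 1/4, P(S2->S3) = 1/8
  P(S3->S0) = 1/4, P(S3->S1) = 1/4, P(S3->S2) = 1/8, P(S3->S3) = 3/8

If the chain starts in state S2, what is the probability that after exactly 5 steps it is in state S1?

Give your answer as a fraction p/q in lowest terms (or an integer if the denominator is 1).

Computing P^5 by repeated multiplication:
P^1 =
  S0: [3/8, 1/8, 1/4, 1/4]
  S1: [1/8, 1/8, 3/8, 3/8]
  S2: [1/8, 1/2, 1/4, 1/8]
  S3: [1/4, 1/4, 1/8, 3/8]
P^2 =
  S0: [1/4, 1/4, 15/64, 17/64]
  S1: [13/64, 5/16, 7/32, 17/64]
  S2: [11/64, 15/64, 19/64, 19/64]
  S3: [15/64, 7/32, 15/64, 5/16]
P^3 =
  S0: [113/512, 63/256, 127/512, 73/256]
  S1: [107/512, 123/512, 131/512, 151/512]
  S2: [105/512, 35/128, 31/128, 143/512]
  S3: [57/256, 129/512, 61/256, 147/512]
P^4 =
  S0: [221/1024, 1039/4096, 251/1024, 1169/4096]
  S1: [877/4096, 33/128, 249/1024, 1167/4096]
  S2: [865/4096, 1027/4096, 1021/4096, 1183/4096]
  S3: [887/4096, 1025/4096, 503/2048, 589/2048]
P^5 =
  S0: [7033/32768, 8277/32768, 4031/16384, 2349/8192]
  S1: [7017/32768, 8251/32768, 8081/32768, 9419/32768]
  S2: [7009/32768, 4171/16384, 2009/8192, 9381/32768]
  S3: [881/4096, 2073/8192, 8039/32768, 9389/32768]

(P^5)[S2 -> S1] = 4171/16384

Answer: 4171/16384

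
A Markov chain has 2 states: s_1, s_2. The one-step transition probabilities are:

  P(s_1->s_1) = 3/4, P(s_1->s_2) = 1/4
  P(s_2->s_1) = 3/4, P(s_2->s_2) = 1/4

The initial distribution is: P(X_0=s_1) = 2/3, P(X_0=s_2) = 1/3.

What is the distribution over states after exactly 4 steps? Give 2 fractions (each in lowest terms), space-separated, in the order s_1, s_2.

Answer: 3/4 1/4

Derivation:
Propagating the distribution step by step (d_{t+1} = d_t * P):
d_0 = (s_1=2/3, s_2=1/3)
  d_1[s_1] = 2/3*3/4 + 1/3*3/4 = 3/4
  d_1[s_2] = 2/3*1/4 + 1/3*1/4 = 1/4
d_1 = (s_1=3/4, s_2=1/4)
  d_2[s_1] = 3/4*3/4 + 1/4*3/4 = 3/4
  d_2[s_2] = 3/4*1/4 + 1/4*1/4 = 1/4
d_2 = (s_1=3/4, s_2=1/4)
  d_3[s_1] = 3/4*3/4 + 1/4*3/4 = 3/4
  d_3[s_2] = 3/4*1/4 + 1/4*1/4 = 1/4
d_3 = (s_1=3/4, s_2=1/4)
  d_4[s_1] = 3/4*3/4 + 1/4*3/4 = 3/4
  d_4[s_2] = 3/4*1/4 + 1/4*1/4 = 1/4
d_4 = (s_1=3/4, s_2=1/4)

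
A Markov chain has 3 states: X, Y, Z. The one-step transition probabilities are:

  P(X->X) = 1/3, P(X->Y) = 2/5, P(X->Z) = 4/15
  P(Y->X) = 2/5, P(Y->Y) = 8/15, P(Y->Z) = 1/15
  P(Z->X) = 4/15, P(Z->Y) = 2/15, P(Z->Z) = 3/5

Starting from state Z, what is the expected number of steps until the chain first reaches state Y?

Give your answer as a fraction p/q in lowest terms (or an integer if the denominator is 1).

Let h_i = expected steps to first reach Y from state i.
Boundary: h_Y = 0.
First-step equations for the other states:
  h_X = 1 + 1/3*h_X + 2/5*h_Y + 4/15*h_Z
  h_Z = 1 + 4/15*h_X + 2/15*h_Y + 3/5*h_Z

Substituting h_Y = 0 and rearranging gives the linear system (I - Q) h = 1:
  [2/3, -4/15] . (h_X, h_Z) = 1
  [-4/15, 2/5] . (h_X, h_Z) = 1

Solving yields:
  h_X = 75/22
  h_Z = 105/22

Starting state is Z, so the expected hitting time is h_Z = 105/22.

Answer: 105/22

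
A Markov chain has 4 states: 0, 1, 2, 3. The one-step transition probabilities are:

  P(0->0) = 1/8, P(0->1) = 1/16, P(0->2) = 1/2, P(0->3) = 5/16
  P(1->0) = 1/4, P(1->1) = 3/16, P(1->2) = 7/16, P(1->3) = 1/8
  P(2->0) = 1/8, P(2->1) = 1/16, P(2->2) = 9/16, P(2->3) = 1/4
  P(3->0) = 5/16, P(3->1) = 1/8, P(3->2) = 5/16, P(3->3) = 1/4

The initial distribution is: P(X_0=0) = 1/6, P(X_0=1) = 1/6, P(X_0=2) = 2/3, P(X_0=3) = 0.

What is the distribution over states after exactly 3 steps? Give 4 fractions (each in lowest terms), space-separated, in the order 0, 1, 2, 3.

Answer: 187/1024 547/6144 11749/24576 6151/24576

Derivation:
Propagating the distribution step by step (d_{t+1} = d_t * P):
d_0 = (0=1/6, 1=1/6, 2=2/3, 3=0)
  d_1[0] = 1/6*1/8 + 1/6*1/4 + 2/3*1/8 + 0*5/16 = 7/48
  d_1[1] = 1/6*1/16 + 1/6*3/16 + 2/3*1/16 + 0*1/8 = 1/12
  d_1[2] = 1/6*1/2 + 1/6*7/16 + 2/3*9/16 + 0*5/16 = 17/32
  d_1[3] = 1/6*5/16 + 1/6*1/8 + 2/3*1/4 + 0*1/4 = 23/96
d_1 = (0=7/48, 1=1/12, 2=17/32, 3=23/96)
  d_2[0] = 7/48*1/8 + 1/12*1/4 + 17/32*1/8 + 23/96*5/16 = 277/1536
  d_2[1] = 7/48*1/16 + 1/12*3/16 + 17/32*1/16 + 23/96*1/8 = 45/512
  d_2[2] = 7/48*1/2 + 1/12*7/16 + 17/32*9/16 + 23/96*5/16 = 371/768
  d_2[3] = 7/48*5/16 + 1/12*1/8 + 17/32*1/4 + 23/96*1/4 = 191/768
d_2 = (0=277/1536, 1=45/512, 2=371/768, 3=191/768)
  d_3[0] = 277/1536*1/8 + 45/512*1/4 + 371/768*1/8 + 191/768*5/16 = 187/1024
  d_3[1] = 277/1536*1/16 + 45/512*3/16 + 371/768*1/16 + 191/768*1/8 = 547/6144
  d_3[2] = 277/1536*1/2 + 45/512*7/16 + 371/768*9/16 + 191/768*5/16 = 11749/24576
  d_3[3] = 277/1536*5/16 + 45/512*1/8 + 371/768*1/4 + 191/768*1/4 = 6151/24576
d_3 = (0=187/1024, 1=547/6144, 2=11749/24576, 3=6151/24576)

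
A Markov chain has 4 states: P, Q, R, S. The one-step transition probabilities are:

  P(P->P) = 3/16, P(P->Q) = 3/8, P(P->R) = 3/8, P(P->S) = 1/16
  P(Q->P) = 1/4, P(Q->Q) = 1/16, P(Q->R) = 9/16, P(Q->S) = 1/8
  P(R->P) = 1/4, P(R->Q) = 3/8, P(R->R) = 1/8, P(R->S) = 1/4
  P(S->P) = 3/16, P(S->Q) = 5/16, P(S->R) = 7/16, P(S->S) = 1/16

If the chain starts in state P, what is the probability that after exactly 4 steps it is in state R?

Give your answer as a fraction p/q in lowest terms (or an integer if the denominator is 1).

Answer: 23055/65536

Derivation:
Computing P^4 by repeated multiplication:
P^1 =
  P: [3/16, 3/8, 3/8, 1/16]
  Q: [1/4, 1/16, 9/16, 1/8]
  R: [1/4, 3/8, 1/8, 1/4]
  S: [3/16, 5/16, 7/16, 1/16]
P^2 =
  P: [15/64, 65/256, 91/256, 5/32]
  Q: [29/128, 89/256, 65/256, 11/64]
  R: [7/32, 31/128, 55/128, 7/64]
  S: [15/64, 35/128, 21/64, 21/128]
P^3 =
  P: [231/1024, 1171/4096, 1407/4096, 297/2048]
  Q: [461/2048, 1047/4096, 1587/4096, 135/1024]
  R: [235/1024, 599/2048, 655/2048, 81/512]
  S: [461/2048, 143/512, 363/1024, 289/2048]
P^4 =
  P: [7433/32768, 18127/65536, 23055/65536, 593/4096]
  Q: [7461/32768, 18801/65536, 21909/65536, 619/4096]
  R: [3699/16384, 8969/32768, 11789/32768, 1153/8192]
  S: [3721/16384, 9139/32768, 11389/32768, 2399/16384]

(P^4)[P -> R] = 23055/65536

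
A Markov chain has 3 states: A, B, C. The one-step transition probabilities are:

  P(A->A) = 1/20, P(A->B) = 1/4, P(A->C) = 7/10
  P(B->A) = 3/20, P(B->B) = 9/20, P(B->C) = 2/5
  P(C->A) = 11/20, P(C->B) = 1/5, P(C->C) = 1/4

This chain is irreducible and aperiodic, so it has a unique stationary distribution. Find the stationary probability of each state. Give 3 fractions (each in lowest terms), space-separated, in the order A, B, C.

The stationary distribution satisfies pi = pi * P, i.e.:
  pi_A = 1/20*pi_A + 3/20*pi_B + 11/20*pi_C
  pi_B = 1/4*pi_A + 9/20*pi_B + 1/5*pi_C
  pi_C = 7/10*pi_A + 2/5*pi_B + 1/4*pi_C
with normalization: pi_A + pi_B + pi_C = 1.

Using the first 2 balance equations plus normalization, the linear system A*pi = b is:
  [-19/20, 3/20, 11/20] . pi = 0
  [1/4, -11/20, 1/5] . pi = 0
  [1, 1, 1] . pi = 1

Solving yields:
  pi_A = 133/458
  pi_B = 131/458
  pi_C = 97/229

Verification (pi * P):
  133/458*1/20 + 131/458*3/20 + 97/229*11/20 = 133/458 = pi_A  (ok)
  133/458*1/4 + 131/458*9/20 + 97/229*1/5 = 131/458 = pi_B  (ok)
  133/458*7/10 + 131/458*2/5 + 97/229*1/4 = 97/229 = pi_C  (ok)

Answer: 133/458 131/458 97/229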